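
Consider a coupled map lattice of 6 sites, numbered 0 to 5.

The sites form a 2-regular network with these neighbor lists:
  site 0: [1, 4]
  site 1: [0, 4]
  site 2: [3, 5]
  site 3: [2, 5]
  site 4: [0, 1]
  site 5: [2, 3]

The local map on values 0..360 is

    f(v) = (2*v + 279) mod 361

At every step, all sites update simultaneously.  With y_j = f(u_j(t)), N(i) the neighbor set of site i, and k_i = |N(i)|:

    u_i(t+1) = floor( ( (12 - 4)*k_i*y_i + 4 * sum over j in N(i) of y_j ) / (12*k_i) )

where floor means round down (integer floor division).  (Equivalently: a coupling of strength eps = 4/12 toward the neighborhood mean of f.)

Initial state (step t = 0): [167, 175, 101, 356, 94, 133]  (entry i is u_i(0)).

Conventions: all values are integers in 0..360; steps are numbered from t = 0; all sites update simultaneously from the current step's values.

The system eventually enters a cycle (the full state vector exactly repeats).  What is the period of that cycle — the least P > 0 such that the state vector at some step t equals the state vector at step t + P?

Simulating step by step:
t=0: [167, 175, 101, 356, 94, 133]
t=1: [230, 238, 155, 230, 157, 187]
t=2: [55, 63, 203, 98, 163, 235]
t=3: [66, 74, 239, 134, 174, 91]
t=4: [88, 96, 71, 146, 196, 103]
t=5: [132, 140, 95, 170, 240, 127]
t=6: [160, 168, 143, 218, 88, 175]
t=7: [216, 224, 239, 314, 144, 271]
t=8: [268, 96, 70, 145, 196, 102]
t=9: [132, 140, 93, 168, 240, 125]
t=10: [160, 168, 139, 214, 88, 171]
t=11: [216, 224, 231, 306, 144, 263]
t=12: [268, 96, 54, 129, 196, 86]
t=13: [132, 140, 61, 136, 240, 93]
t=14: [160, 168, 75, 150, 88, 107]
t=15: [216, 224, 103, 178, 144, 135]
t=16: [268, 96, 159, 234, 196, 191]
t=17: [132, 140, 211, 106, 240, 243]
t=18: [160, 168, 255, 150, 88, 107]
t=19: [216, 224, 103, 178, 144, 135]

Answer: 4
Key observation: The state at step 15, [216, 224, 103, 178, 144, 135], reappears at step 19 — and no state repeats earlier — so the cycle the system enters has period 4.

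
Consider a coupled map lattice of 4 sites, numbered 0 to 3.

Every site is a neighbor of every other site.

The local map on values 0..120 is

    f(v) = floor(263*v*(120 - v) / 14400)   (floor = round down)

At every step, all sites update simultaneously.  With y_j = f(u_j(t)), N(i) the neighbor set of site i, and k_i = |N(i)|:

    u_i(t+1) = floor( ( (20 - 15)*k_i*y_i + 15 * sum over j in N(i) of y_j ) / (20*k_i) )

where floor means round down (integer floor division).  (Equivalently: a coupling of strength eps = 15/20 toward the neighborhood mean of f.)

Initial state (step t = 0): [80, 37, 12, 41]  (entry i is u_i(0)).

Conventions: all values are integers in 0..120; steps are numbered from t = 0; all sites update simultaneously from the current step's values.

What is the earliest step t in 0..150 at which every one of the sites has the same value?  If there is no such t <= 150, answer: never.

Answer: 1
Key observation: Synchronization is absorbing here: once all sites are equal they stay equal, and step 1 is the first all-equal step.

Derivation:
t=0: [80, 37, 12, 41]  (not all equal)
t=1: [49, 49, 49, 49]  (all equal)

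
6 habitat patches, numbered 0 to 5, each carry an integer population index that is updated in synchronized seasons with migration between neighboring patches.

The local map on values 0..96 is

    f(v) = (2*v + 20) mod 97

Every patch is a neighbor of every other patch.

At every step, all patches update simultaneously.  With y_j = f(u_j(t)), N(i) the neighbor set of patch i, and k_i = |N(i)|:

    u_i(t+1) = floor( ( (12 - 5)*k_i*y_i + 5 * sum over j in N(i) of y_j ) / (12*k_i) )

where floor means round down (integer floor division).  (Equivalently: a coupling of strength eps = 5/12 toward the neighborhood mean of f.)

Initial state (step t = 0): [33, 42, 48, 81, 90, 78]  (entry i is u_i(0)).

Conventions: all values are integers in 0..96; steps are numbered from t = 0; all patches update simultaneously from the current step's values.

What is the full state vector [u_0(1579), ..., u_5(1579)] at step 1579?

Answer: [16, 25, 32, 16, 24, 61]
Key observation: The state at step 20, [56, 65, 72, 56, 64, 53], reappears at step 23: the system is in a cycle of period 3 from step 20 on.  Therefore the state at step 1579 equals the state at step 20 + ((1579 - 20) mod 3) = 22, which is [16, 25, 32, 16, 24, 61].

Derivation:
t=0: [33, 42, 48, 81, 90, 78]
t=1: [66, 27, 33, 66, 26, 63]
t=2: [60, 69, 75, 60, 68, 57]
t=3: [47, 56, 62, 47, 55, 44]
t=4: [21, 30, 36, 21, 29, 18]
t=5: [66, 75, 81, 66, 74, 63]
t=6: [59, 68, 74, 59, 67, 56]
t=7: [45, 54, 60, 45, 53, 42]
t=8: [17, 26, 32, 17, 25, 14]
t=9: [58, 67, 73, 58, 66, 55]
t=10: [43, 52, 58, 43, 51, 40]
t=11: [13, 22, 28, 13, 21, 10]
t=12: [50, 59, 65, 50, 58, 47]
t=13: [27, 36, 42, 27, 35, 24]
t=14: [70, 79, 37, 70, 78, 67]
t=15: [67, 76, 83, 67, 75, 64]
t=16: [62, 71, 78, 62, 70, 59]
t=17: [52, 61, 68, 52, 60, 49]
t=18: [32, 41, 48, 32, 40, 29]
t=19: [64, 25, 32, 64, 24, 61]
t=20: [56, 65, 72, 56, 64, 53]
t=21: [40, 49, 56, 40, 48, 37]
t=22: [16, 25, 32, 16, 24, 61]
t=23: [56, 65, 72, 56, 64, 53]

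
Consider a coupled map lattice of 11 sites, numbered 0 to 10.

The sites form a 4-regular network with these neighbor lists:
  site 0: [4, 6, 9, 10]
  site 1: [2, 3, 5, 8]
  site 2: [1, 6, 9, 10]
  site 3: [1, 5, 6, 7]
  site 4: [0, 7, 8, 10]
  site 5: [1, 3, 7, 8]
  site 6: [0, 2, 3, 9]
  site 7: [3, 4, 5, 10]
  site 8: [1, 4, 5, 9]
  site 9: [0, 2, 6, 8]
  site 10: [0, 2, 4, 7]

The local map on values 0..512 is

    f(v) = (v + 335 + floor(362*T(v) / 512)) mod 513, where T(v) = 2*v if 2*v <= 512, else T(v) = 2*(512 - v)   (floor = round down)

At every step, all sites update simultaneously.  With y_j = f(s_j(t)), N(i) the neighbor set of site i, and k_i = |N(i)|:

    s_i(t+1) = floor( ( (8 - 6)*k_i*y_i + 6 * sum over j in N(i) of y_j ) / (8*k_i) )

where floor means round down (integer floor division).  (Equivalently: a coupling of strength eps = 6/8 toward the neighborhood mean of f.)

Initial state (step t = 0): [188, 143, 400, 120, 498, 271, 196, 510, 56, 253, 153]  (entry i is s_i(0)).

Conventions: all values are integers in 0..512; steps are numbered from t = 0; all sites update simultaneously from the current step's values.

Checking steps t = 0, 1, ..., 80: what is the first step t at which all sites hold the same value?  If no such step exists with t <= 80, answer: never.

Simulating step by step:
t=0: [188, 143, 400, 120, 498, 271, 196, 510, 56, 253, 153]  (not all equal)
t=1: [304, 303, 298, 258, 322, 311, 298, 284, 374, 374, 296]  (not all equal)
t=2: [414, 417, 416, 426, 414, 418, 419, 424, 405, 408, 421]  (not all equal)
t=3: [373, 373, 373, 371, 373, 372, 372, 371, 375, 374, 372]  (not all equal)
t=4: [391, 391, 391, 391, 391, 391, 391, 391, 390, 390, 391]  (not all equal)
t=5: [384, 384, 384, 384, 384, 384, 384, 384, 384, 384, 384]  (all equal)

Answer: 5
Key observation: Synchronization is absorbing here: once all sites are equal they stay equal, and step 5 is the first all-equal step.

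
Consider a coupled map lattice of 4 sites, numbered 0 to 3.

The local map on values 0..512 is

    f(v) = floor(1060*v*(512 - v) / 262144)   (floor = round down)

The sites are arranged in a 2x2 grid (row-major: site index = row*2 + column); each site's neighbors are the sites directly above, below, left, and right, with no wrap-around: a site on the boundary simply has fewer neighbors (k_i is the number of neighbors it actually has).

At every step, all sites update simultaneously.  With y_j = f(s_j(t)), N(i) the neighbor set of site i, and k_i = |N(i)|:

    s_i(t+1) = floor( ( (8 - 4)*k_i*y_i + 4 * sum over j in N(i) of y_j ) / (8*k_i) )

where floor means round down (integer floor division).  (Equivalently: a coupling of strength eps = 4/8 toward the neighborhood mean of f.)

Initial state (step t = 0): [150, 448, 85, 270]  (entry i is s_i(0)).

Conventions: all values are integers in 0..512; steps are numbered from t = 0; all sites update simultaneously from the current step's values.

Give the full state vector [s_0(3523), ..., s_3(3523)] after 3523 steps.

Simulating step by step:
t=0: [150, 448, 85, 270]
t=1: [174, 178, 193, 197]
t=2: [240, 241, 245, 247]
t=3: [263, 263, 263, 264]
t=4: [264, 264, 264, 264]
t=5: [264, 264, 264, 264]

Answer: [264, 264, 264, 264]
Key observation: The state at step 4, [264, 264, 264, 264], reappears at step 5: the system is in a cycle of period 1 from step 4 on.  Therefore the state at step 3523 equals the state at step 4 + ((3523 - 4) mod 1) = 4, which is [264, 264, 264, 264].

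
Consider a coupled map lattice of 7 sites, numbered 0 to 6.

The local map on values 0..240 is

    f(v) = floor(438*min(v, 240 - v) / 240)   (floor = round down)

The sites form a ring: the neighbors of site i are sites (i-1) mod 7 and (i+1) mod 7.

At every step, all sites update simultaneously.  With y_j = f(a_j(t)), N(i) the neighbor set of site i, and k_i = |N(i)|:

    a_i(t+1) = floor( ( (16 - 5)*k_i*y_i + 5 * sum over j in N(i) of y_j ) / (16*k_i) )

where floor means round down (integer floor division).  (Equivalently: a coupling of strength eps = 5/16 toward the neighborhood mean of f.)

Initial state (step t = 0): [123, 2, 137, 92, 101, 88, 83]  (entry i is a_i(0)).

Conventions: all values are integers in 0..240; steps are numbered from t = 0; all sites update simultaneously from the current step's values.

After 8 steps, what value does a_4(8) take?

Simulating step by step:
t=0: [123, 2, 137, 92, 101, 88, 83]
t=1: [170, 64, 155, 172, 177, 162, 162]
t=2: [127, 123, 144, 127, 119, 137, 139]
t=3: [203, 205, 185, 202, 210, 191, 187]
t=4: [70, 69, 89, 71, 61, 84, 90]
t=5: [132, 131, 151, 131, 120, 148, 156]
t=6: [190, 192, 173, 195, 207, 172, 162]
t=7: [98, 93, 110, 84, 73, 116, 131]
t=8: [179, 175, 187, 157, 148, 196, 196]

Answer: a_4(8) = 148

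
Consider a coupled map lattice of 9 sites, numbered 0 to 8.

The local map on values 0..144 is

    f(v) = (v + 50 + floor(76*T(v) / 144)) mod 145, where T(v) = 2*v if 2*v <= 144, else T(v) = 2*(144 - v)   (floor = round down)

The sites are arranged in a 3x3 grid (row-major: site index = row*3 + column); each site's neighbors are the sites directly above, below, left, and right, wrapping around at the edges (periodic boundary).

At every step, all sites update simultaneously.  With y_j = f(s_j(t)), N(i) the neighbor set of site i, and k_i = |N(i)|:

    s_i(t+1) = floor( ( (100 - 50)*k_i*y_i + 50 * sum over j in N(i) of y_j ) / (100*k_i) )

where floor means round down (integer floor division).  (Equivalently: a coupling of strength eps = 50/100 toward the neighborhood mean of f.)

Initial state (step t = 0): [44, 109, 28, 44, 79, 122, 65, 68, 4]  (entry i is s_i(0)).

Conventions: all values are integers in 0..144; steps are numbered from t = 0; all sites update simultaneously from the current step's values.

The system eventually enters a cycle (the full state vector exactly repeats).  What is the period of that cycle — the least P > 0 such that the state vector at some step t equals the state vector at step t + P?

Answer: 6
Key observation: The state at step 13, [108, 70, 108, 70, 50, 70, 108, 70, 108], reappears at step 19 — and no state repeats earlier — so the cycle the system enters has period 6.

Derivation:
t=0: [44, 109, 28, 44, 79, 122, 65, 68, 4]
t=1: [111, 67, 90, 105, 61, 69, 66, 46, 58]
t=2: [48, 55, 46, 46, 50, 42, 53, 89, 47]
t=3: [41, 34, 91, 91, 47, 105, 31, 30, 43]
t=4: [108, 96, 80, 62, 42, 55, 110, 101, 109]
t=5: [48, 61, 47, 47, 87, 42, 48, 61, 46]
t=6: [5, 25, 39, 24, 50, 92, 23, 43, 93]
t=7: [83, 92, 97, 76, 52, 61, 92, 101, 77]
t=8: [51, 46, 48, 44, 28, 35, 51, 46, 48]
t=9: [41, 104, 36, 100, 122, 92, 41, 104, 36]
t=10: [112, 70, 107, 71, 50, 69, 112, 70, 107]
t=11: [49, 43, 49, 44, 27, 42, 49, 43, 49]
t=12: [38, 100, 38, 101, 121, 99, 38, 100, 38]
t=13: [108, 70, 108, 70, 50, 70, 108, 70, 108]
t=14: [50, 43, 50, 43, 27, 43, 50, 43, 50]
t=15: [39, 101, 39, 101, 121, 101, 39, 101, 39]
t=16: [110, 70, 110, 70, 50, 70, 110, 70, 110]
t=17: [49, 43, 49, 43, 27, 43, 49, 43, 49]
t=18: [38, 100, 38, 100, 121, 100, 38, 100, 38]
t=19: [108, 70, 108, 70, 50, 70, 108, 70, 108]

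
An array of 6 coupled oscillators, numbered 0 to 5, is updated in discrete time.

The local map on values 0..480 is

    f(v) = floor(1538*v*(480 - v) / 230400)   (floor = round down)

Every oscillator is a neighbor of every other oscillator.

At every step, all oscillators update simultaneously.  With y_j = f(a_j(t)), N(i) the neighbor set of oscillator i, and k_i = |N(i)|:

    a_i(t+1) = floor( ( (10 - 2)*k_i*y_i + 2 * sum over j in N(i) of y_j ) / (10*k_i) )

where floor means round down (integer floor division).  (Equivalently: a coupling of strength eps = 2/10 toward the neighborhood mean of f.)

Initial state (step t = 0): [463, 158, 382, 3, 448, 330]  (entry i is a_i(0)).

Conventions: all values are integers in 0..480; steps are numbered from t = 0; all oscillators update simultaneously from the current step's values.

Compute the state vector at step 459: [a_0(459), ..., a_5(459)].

Answer: [384, 384, 384, 384, 384, 384]
Key observation: The state at step 23, [384, 384, 384, 384, 384, 384], reappears at step 25: the system is in a cycle of period 2 from step 23 on.  Therefore the state at step 459 equals the state at step 23 + ((459 - 23) mod 2) = 23, which is [384, 384, 384, 384, 384, 384].

Derivation:
t=0: [463, 158, 382, 3, 448, 330]
t=1: [82, 300, 232, 49, 115, 293]
t=2: [234, 343, 361, 176, 282, 347]
t=3: [372, 318, 298, 352, 363, 314]
t=4: [279, 336, 351, 304, 291, 339]
t=5: [365, 326, 311, 352, 360, 324]
t=6: [288, 330, 341, 303, 294, 331]
t=7: [363, 333, 322, 354, 360, 332]
t=8: [289, 322, 332, 300, 293, 322]
t=9: [363, 341, 332, 357, 361, 341]
t=10: [287, 313, 321, 295, 290, 313]
t=11: [365, 349, 343, 362, 364, 349]
t=12: [283, 302, 308, 287, 284, 302]
t=13: [369, 359, 355, 367, 369, 359]
t=14: [275, 287, 292, 277, 275, 287]
t=15: [375, 369, 367, 374, 375, 369]
t=16: [263, 271, 274, 265, 263, 271]
t=17: [379, 378, 376, 379, 379, 378]
t=18: [255, 256, 259, 255, 255, 256]
t=19: [382, 382, 382, 382, 382, 382]
t=20: [249, 249, 249, 249, 249, 249]
t=21: [383, 383, 383, 383, 383, 383]
t=22: [247, 247, 247, 247, 247, 247]
t=23: [384, 384, 384, 384, 384, 384]
t=24: [246, 246, 246, 246, 246, 246]
t=25: [384, 384, 384, 384, 384, 384]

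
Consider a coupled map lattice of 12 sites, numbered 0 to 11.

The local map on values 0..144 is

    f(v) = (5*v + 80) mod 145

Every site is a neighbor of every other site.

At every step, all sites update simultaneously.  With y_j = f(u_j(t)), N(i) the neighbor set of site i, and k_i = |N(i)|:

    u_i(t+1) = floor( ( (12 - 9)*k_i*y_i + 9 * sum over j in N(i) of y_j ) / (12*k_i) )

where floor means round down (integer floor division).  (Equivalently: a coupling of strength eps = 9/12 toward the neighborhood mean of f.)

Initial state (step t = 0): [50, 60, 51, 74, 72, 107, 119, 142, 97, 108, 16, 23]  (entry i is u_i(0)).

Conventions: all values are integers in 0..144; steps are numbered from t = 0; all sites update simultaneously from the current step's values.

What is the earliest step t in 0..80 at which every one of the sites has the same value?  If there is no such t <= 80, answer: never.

Simulating step by step:
t=0: [50, 60, 51, 74, 72, 107, 119, 142, 97, 108, 16, 23]  (not all equal)
t=1: [49, 58, 50, 45, 43, 48, 59, 54, 66, 49, 45, 51]  (not all equal)
t=2: [44, 53, 45, 41, 39, 43, 53, 49, 60, 44, 41, 46]  (not all equal)
t=3: [49, 58, 50, 73, 71, 48, 58, 54, 64, 49, 73, 51]  (not all equal)
t=4: [42, 51, 43, 38, 36, 41, 51, 47, 56, 42, 38, 44]  (not all equal)
t=5: [48, 56, 48, 70, 68, 73, 56, 52, 60, 48, 70, 49]  (not all equal)
t=6: [61, 68, 61, 81, 79, 58, 68, 65, 72, 61, 81, 62]  (not all equal)
t=7: [84, 90, 84, 76, 74, 81, 90, 88, 68, 84, 76, 85]  (not all equal)
t=8: [65, 70, 65, 58, 56, 62, 70, 68, 77, 65, 58, 66]  (not all equal)
t=9: [105, 109, 105, 98, 96, 102, 109, 107, 89, 105, 98, 106]  (not all equal)
t=10: [53, 57, 53, 73, 72, 51, 57, 55, 65, 53, 73, 54]  (not all equal)
t=11: [52, 56, 52, 44, 43, 50, 56, 54, 63, 52, 44, 53]  (not all equal)
t=12: [48, 51, 48, 41, 40, 46, 51, 50, 58, 48, 41, 49]  (not all equal)
t=13: [57, 60, 57, 77, 77, 56, 60, 59, 67, 57, 77, 58]  (not all equal)
t=14: [71, 74, 71, 63, 63, 71, 74, 73, 81, 71, 63, 72]  (not all equal)
t=15: [27, 30, 27, 47, 47, 27, 30, 29, 37, 27, 47, 28]  (not all equal)
t=16: [67, 70, 67, 59, 59, 67, 70, 69, 76, 67, 59, 68]  (not all equal)
t=17: [113, 115, 113, 105, 105, 113, 115, 114, 94, 113, 105, 113]  (not all equal)
t=18: [61, 63, 61, 54, 54, 61, 63, 62, 71, 61, 54, 61]  (not all equal)
t=19: [83, 84, 83, 76, 76, 83, 84, 83, 65, 83, 76, 83]  (not all equal)
t=20: [57, 58, 57, 50, 50, 57, 58, 57, 67, 57, 50, 57]  (not all equal)
t=21: [71, 72, 71, 65, 65, 71, 72, 71, 81, 71, 65, 71]  (not all equal)
t=22: [27, 28, 27, 48, 48, 27, 28, 27, 36, 27, 48, 27]  (not all equal)
t=23: [65, 66, 65, 58, 58, 65, 66, 65, 73, 65, 58, 65]  (not all equal)
t=24: [101, 102, 101, 95, 95, 101, 102, 101, 82, 101, 95, 101]  (not all equal)
t=25: [32, 33, 32, 53, 53, 32, 33, 32, 41, 32, 53, 32]  (not all equal)
t=26: [90, 91, 90, 83, 83, 90, 91, 90, 98, 90, 83, 90]  (not all equal)
t=27: [91, 92, 91, 84, 84, 91, 92, 91, 98, 91, 84, 91]  (not all equal)
t=28: [95, 96, 95, 89, 89, 95, 96, 95, 102, 95, 89, 95]  (not all equal)
t=29: [107, 107, 107, 101, 101, 107, 107, 107, 87, 107, 101, 107]  (not all equal)
t=30: [31, 31, 31, 26, 26, 31, 31, 31, 40, 31, 26, 31]  (not all equal)
t=31: [87, 87, 87, 83, 83, 87, 87, 87, 96, 87, 83, 87]  (not all equal)
t=32: [78, 78, 78, 75, 75, 78, 78, 78, 87, 78, 75, 78]  (not all equal)
t=33: [35, 35, 35, 32, 32, 35, 35, 35, 43, 35, 32, 35]  (not all equal)
t=34: [99, 99, 99, 97, 97, 99, 99, 99, 80, 99, 97, 99]  (not all equal)
t=35: [131, 131, 131, 129, 129, 131, 131, 131, 114, 131, 129, 131]  (not all equal)
t=36: [12, 12, 12, 10, 10, 12, 12, 12, 22, 12, 10, 12]  (not all equal)
t=37: [131, 131, 131, 129, 129, 131, 131, 131, 114, 131, 129, 131]  (not all equal)

Answer: never
Key observation: The state at step 35 reappears at step 37 — the system is in a cycle of period 2 from step 35 on.  No step 0..37 is synchronized, and the cycle repeats forever, so no step up to 80 (or ever) has all sites equal.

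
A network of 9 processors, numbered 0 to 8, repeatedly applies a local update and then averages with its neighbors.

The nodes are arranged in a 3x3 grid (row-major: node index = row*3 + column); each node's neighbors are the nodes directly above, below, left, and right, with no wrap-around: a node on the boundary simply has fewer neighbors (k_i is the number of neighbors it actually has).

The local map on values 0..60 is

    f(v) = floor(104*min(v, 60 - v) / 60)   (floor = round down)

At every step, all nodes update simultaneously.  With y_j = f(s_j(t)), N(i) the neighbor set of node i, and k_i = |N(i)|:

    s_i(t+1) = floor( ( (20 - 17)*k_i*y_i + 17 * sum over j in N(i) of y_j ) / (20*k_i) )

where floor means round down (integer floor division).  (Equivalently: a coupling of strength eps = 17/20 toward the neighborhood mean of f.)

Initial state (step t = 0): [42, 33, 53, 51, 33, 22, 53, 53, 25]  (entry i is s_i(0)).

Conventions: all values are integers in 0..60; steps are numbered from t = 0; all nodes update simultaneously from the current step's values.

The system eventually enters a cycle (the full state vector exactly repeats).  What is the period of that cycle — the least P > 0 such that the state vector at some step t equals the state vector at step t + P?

Answer: 3
Key observation: The state at step 17, [46, 32, 46, 32, 46, 32, 46, 32, 46], reappears at step 20 — and no state repeats earlier — so the cycle the system enters has period 3.

Derivation:
t=0: [42, 33, 53, 51, 33, 22, 53, 53, 25]
t=1: [30, 32, 37, 27, 30, 34, 13, 30, 27]
t=2: [47, 47, 45, 42, 48, 45, 44, 41, 48]
t=3: [25, 22, 24, 24, 26, 22, 30, 23, 27]
t=4: [40, 42, 38, 45, 39, 43, 41, 46, 39]
t=5: [29, 35, 31, 32, 28, 35, 26, 33, 27]
t=6: [46, 48, 44, 47, 45, 47, 46, 46, 44]
t=7: [21, 24, 21, 24, 22, 25, 23, 25, 23]
t=8: [40, 37, 41, 38, 41, 38, 41, 39, 42]
t=9: [37, 33, 37, 33, 36, 32, 36, 32, 36]
t=10: [44, 40, 45, 41, 46, 41, 46, 42, 46]
t=11: [32, 26, 31, 26, 31, 25, 30, 25, 30]
t=12: [45, 48, 44, 49, 44, 49, 45, 50, 44]
t=13: [20, 25, 20, 25, 19, 25, 19, 25, 19]
t=14: [41, 34, 41, 34, 41, 34, 41, 33, 41]
t=15: [43, 33, 43, 33, 43, 33, 43, 34, 43]
t=16: [43, 31, 43, 31, 43, 31, 43, 31, 43]
t=17: [46, 32, 46, 32, 46, 32, 46, 32, 46]
t=18: [44, 27, 44, 27, 44, 27, 44, 27, 44]
t=19: [43, 29, 43, 29, 43, 29, 43, 29, 43]
t=20: [46, 32, 46, 32, 46, 32, 46, 32, 46]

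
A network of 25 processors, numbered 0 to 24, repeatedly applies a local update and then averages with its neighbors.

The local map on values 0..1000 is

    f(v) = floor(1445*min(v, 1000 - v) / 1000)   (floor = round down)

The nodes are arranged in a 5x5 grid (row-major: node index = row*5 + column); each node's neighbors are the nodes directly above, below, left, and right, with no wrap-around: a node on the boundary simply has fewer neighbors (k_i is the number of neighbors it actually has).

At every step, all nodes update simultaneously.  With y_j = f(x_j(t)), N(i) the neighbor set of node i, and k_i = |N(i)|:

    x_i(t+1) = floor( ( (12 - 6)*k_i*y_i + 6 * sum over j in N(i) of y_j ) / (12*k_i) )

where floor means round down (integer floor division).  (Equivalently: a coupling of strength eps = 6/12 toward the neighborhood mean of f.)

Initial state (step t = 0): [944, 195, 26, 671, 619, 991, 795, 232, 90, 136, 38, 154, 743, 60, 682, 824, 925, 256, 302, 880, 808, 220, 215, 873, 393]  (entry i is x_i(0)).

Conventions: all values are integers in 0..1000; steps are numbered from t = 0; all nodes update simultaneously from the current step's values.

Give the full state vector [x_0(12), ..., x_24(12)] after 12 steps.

Answer: [580, 654, 675, 686, 652, 611, 677, 683, 674, 606, 668, 683, 668, 592, 519, 693, 686, 629, 506, 469, 701, 691, 605, 490, 469]

Derivation:
t=0: [944, 195, 26, 671, 619, 991, 795, 232, 90, 136, 38, 154, 743, 60, 682, 824, 925, 256, 302, 880, 808, 220, 215, 873, 393]
t=1: [113, 209, 200, 357, 442, 78, 254, 271, 201, 287, 108, 214, 312, 217, 305, 200, 199, 337, 319, 330, 281, 274, 299, 310, 372]
t=2: [185, 287, 345, 460, 551, 170, 322, 370, 349, 435, 196, 312, 412, 361, 420, 286, 328, 446, 445, 477, 374, 385, 437, 461, 499]
t=3: [298, 412, 517, 607, 647, 291, 437, 524, 545, 607, 326, 452, 566, 554, 609, 422, 494, 614, 636, 672, 512, 552, 626, 665, 699]
t=4: [468, 590, 656, 594, 538, 465, 609, 670, 636, 572, 515, 631, 631, 618, 562, 619, 664, 579, 532, 490, 666, 649, 551, 491, 456]
t=5: [653, 585, 524, 574, 634, 658, 566, 502, 541, 613, 642, 551, 537, 571, 628, 552, 517, 596, 660, 681, 505, 522, 628, 684, 683]
t=6: [523, 602, 665, 620, 557, 521, 621, 690, 645, 567, 556, 637, 655, 604, 541, 645, 669, 590, 510, 477, 691, 669, 556, 475, 458]
t=7: [661, 574, 503, 547, 613, 658, 553, 478, 530, 615, 608, 532, 515, 583, 645, 516, 502, 586, 671, 683, 470, 499, 613, 678, 674]
t=8: [521, 616, 685, 653, 582, 530, 631, 687, 652, 569, 594, 666, 670, 596, 525, 676, 696, 605, 502, 472, 694, 686, 576, 483, 466]
t=9: [654, 557, 478, 510, 582, 641, 537, 471, 520, 609, 564, 495, 498, 589, 657, 478, 466, 565, 676, 687, 451, 475, 592, 682, 681]
t=10: [539, 629, 683, 685, 620, 558, 653, 686, 664, 580, 635, 693, 686, 593, 515, 670, 676, 620, 500, 463, 669, 661, 590, 482, 457]
t=11: [626, 538, 469, 476, 539, 601, 509, 463, 505, 592, 523, 465, 480, 589, 660, 483, 478, 553, 673, 681, 480, 500, 585, 677, 671]
t=12: [580, 654, 675, 686, 652, 611, 677, 683, 674, 606, 668, 683, 668, 592, 519, 693, 686, 629, 506, 469, 701, 691, 605, 490, 469]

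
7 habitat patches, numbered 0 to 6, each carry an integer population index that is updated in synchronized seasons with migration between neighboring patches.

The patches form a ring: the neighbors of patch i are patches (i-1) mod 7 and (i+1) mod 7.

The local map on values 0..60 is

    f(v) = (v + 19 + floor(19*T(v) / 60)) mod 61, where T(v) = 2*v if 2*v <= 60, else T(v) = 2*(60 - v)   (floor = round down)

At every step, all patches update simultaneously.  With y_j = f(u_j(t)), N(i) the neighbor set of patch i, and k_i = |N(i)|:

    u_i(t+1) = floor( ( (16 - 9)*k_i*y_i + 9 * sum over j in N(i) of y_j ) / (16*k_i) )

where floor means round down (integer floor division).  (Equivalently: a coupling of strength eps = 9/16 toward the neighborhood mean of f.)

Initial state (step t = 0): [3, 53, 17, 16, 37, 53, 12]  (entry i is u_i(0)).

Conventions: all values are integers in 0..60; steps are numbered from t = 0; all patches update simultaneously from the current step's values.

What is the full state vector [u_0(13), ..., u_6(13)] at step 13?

Simulating step by step:
t=0: [3, 53, 17, 16, 37, 53, 12]
t=1: [24, 25, 37, 35, 20, 19, 27]
t=2: [42, 44, 22, 20, 38, 36, 31]
t=3: [10, 23, 41, 40, 20, 8, 8]
t=4: [40, 37, 23, 21, 34, 37, 32]
t=5: [8, 22, 41, 41, 20, 8, 8]
t=6: [38, 35, 23, 22, 34, 37, 32]
t=7: [8, 21, 41, 41, 21, 8, 8]
t=8: [37, 35, 22, 22, 35, 37, 32]
t=9: [8, 21, 41, 41, 21, 8, 8]
t=10: [37, 35, 22, 22, 35, 37, 32]
t=11: [8, 21, 41, 41, 21, 8, 8]
t=12: [37, 35, 22, 22, 35, 37, 32]
t=13: [8, 21, 41, 41, 21, 8, 8]

Answer: [8, 21, 41, 41, 21, 8, 8]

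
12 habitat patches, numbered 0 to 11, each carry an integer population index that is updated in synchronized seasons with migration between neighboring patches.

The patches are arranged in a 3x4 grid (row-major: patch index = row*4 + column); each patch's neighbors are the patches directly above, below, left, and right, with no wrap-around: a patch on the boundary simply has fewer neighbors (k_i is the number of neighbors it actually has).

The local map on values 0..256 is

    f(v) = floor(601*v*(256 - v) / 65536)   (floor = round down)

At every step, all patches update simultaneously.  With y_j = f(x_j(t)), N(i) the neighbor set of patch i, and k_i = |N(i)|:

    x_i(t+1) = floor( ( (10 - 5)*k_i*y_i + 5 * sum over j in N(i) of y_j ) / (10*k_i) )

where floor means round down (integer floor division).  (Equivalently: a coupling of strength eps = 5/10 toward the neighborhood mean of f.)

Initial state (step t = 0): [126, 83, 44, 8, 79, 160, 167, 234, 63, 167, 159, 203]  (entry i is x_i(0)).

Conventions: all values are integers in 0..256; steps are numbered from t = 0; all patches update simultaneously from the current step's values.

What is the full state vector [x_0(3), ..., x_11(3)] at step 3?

Simulating step by step:
t=0: [126, 83, 44, 8, 79, 160, 167, 234, 63, 167, 159, 203]
t=1: [139, 128, 90, 42, 130, 136, 119, 65, 121, 133, 132, 96]
t=2: [149, 147, 132, 103, 149, 149, 143, 118, 149, 149, 148, 135]
t=3: [146, 146, 148, 146, 146, 146, 147, 148, 146, 146, 146, 148]

Answer: [146, 146, 148, 146, 146, 146, 147, 148, 146, 146, 146, 148]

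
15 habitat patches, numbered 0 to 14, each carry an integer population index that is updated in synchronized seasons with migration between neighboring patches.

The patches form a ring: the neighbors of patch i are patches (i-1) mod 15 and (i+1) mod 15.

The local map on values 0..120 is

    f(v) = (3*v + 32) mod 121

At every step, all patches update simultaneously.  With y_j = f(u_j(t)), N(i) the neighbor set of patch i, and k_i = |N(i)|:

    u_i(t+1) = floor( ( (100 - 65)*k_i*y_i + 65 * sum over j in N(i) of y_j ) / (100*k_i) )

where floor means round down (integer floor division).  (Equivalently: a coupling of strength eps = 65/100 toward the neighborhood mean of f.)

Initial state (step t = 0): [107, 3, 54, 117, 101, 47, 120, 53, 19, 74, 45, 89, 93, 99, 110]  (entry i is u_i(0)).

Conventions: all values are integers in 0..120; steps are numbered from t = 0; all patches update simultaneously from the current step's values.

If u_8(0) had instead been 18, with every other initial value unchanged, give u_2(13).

Answer: u_2(13) = 74
Key observation: This trace re-runs the system from the modified initial state.

Derivation:
t=0: [107, 3, 54, 117, 101, 47, 120, 53, 18, 74, 45, 89, 93, 99, 110]
t=1: [91, 74, 45, 60, 55, 57, 49, 61, 56, 47, 38, 57, 70, 91, 106]
t=2: [61, 39, 49, 71, 82, 72, 77, 77, 75, 52, 52, 36, 47, 57, 78]
t=3: [49, 59, 30, 31, 15, 20, 16, 19, 33, 50, 51, 45, 51, 53, 65]
t=4: [83, 49, 30, 26, 58, 83, 86, 60, 52, 45, 57, 57, 60, 79, 78]
t=5: [40, 33, 54, 66, 78, 56, 59, 69, 67, 64, 70, 84, 67, 46, 29]
t=6: [52, 37, 64, 69, 69, 64, 94, 106, 111, 72, 47, 51, 68, 92, 67]
t=7: [67, 62, 81, 113, 113, 97, 93, 61, 37, 19, 40, 76, 82, 96, 82]
t=8: [82, 81, 45, 16, 31, 53, 81, 62, 67, 48, 45, 28, 43, 50, 74]
t=9: [27, 38, 52, 44, 50, 36, 65, 81, 88, 70, 71, 68, 71, 38, 35]
t=10: [52, 67, 45, 56, 41, 60, 54, 63, 29, 18, 38, 42, 46, 14, 50]
t=11: [79, 75, 78, 53, 67, 66, 87, 97, 102, 76, 48, 37, 53, 61, 67]
t=12: [50, 21, 36, 68, 97, 91, 79, 76, 65, 55, 32, 48, 62, 92, 78]
t=13: [60, 59, 74, 72, 86, 57, 35, 49, 67, 63, 45, 53, 73, 62, 49]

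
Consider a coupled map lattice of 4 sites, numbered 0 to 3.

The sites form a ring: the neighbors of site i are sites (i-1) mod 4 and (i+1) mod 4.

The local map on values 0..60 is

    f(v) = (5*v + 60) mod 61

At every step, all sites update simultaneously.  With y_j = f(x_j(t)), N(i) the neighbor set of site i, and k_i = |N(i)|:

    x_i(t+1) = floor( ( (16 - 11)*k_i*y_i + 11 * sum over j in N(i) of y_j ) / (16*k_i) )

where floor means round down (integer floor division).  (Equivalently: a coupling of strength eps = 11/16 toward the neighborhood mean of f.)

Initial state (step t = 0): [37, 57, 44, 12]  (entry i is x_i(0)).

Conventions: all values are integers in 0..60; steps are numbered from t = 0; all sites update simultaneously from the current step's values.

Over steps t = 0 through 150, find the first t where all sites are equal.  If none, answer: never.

Answer: 18
Key observation: Synchronization is absorbing here: once all sites are equal they stay equal, and step 18 is the first all-equal step.

Derivation:
t=0: [37, 57, 44, 12]  (not all equal)
t=1: [34, 25, 45, 31]  (not all equal)
t=2: [26, 30, 24, 40]  (not all equal)
t=3: [16, 30, 32, 27]  (not all equal)
t=4: [19, 27, 24, 22]  (not all equal)
t=5: [30, 35, 38, 46]  (not all equal)
t=6: [42, 27, 35, 25]  (not all equal)
t=7: [12, 30, 21, 27]  (not all equal)
t=8: [31, 43, 26, 38]  (not all equal)
t=9: [22, 23, 14, 15]  (not all equal)
t=10: [37, 35, 25, 23]  (not all equal)
t=11: [36, 17, 36, 17]  (not all equal)
t=12: [33, 46, 33, 46]  (not all equal)
t=13: [44, 43, 44, 43]  (not all equal)
t=14: [32, 34, 32, 34]  (not all equal)
t=15: [43, 40, 43, 40]  (not all equal)
t=16: [20, 26, 20, 26]  (not all equal)
t=17: [16, 28, 16, 28]  (not all equal)
t=18: [17, 17, 17, 17]  (all equal)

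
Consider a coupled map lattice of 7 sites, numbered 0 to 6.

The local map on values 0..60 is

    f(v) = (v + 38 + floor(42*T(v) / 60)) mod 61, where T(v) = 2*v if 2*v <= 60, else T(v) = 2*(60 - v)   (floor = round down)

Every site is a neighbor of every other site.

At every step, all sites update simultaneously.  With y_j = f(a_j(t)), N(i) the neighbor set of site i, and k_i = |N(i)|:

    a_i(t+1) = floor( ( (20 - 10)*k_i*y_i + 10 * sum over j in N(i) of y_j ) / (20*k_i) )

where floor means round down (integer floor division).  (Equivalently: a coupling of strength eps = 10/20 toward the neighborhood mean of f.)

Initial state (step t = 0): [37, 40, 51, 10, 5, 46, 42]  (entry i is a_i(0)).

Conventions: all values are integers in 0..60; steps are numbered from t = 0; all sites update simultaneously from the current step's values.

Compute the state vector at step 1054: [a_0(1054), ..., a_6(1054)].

Answer: [43, 43, 43, 43, 43, 43, 43]
Key observation: The state at step 4, [43, 43, 43, 43, 43, 43, 43], reappears at step 5: the system is in a cycle of period 1 from step 4 on.  Therefore the state at step 1054 equals the state at step 4 + ((1054 - 4) mod 1) = 4, which is [43, 43, 43, 43, 43, 43, 43].

Derivation:
t=0: [37, 40, 51, 10, 5, 46, 42]
t=1: [41, 41, 39, 22, 43, 39, 40]
t=2: [42, 42, 43, 36, 42, 43, 43]
t=3: [43, 43, 43, 44, 43, 43, 43]
t=4: [43, 43, 43, 43, 43, 43, 43]
t=5: [43, 43, 43, 43, 43, 43, 43]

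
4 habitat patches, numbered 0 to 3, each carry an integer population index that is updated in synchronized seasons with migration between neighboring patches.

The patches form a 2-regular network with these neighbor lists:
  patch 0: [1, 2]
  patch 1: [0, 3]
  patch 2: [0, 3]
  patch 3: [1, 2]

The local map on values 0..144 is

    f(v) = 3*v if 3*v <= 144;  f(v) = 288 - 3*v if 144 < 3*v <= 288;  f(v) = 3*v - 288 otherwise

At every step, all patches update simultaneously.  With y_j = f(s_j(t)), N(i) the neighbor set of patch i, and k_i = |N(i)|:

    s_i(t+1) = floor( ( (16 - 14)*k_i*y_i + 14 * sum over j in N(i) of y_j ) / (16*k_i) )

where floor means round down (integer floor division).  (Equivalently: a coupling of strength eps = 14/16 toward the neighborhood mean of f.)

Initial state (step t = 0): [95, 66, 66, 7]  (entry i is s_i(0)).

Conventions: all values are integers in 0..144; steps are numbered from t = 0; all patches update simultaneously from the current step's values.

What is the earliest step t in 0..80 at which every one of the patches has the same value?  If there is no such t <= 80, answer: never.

Answer: 27
Key observation: Synchronization is absorbing here: once all patches are equal they stay equal, and step 27 is the first all-equal step.

Derivation:
t=0: [95, 66, 66, 7]  (not all equal)
t=1: [79, 21, 21, 81]  (not all equal)
t=2: [61, 49, 49, 60]  (not all equal)
t=3: [136, 110, 110, 136]  (not all equal)
t=4: [51, 110, 110, 51]  (not all equal)
t=5: [53, 123, 123, 53]  (not all equal)
t=6: [87, 123, 123, 87]  (not all equal)
t=7: [74, 33, 33, 74]  (not all equal)
t=8: [94, 70, 70, 94]  (not all equal)
t=9: [69, 15, 15, 69]  (not all equal)
t=10: [49, 76, 76, 49]  (not all equal)
t=11: [70, 130, 130, 70]  (not all equal)
t=12: [99, 81, 81, 99]  (not all equal)
t=13: [40, 13, 13, 40]  (not all equal)
t=14: [49, 109, 109, 49]  (not all equal)
t=15: [51, 128, 128, 51]  (not all equal)
t=16: [100, 130, 130, 100]  (not all equal)
t=17: [90, 23, 23, 90]  (not all equal)
t=18: [62, 24, 24, 62]  (not all equal)
t=19: [75, 98, 98, 75]  (not all equal)
t=20: [13, 55, 55, 13]  (not all equal)
t=21: [112, 49, 49, 112]  (not all equal)
t=22: [129, 59, 59, 129]  (not all equal)
t=23: [109, 100, 100, 109]  (not all equal)
t=24: [15, 35, 35, 15]  (not all equal)
t=25: [97, 52, 52, 97]  (not all equal)
t=26: [115, 19, 19, 115]  (not all equal)
t=27: [57, 57, 57, 57]  (all equal)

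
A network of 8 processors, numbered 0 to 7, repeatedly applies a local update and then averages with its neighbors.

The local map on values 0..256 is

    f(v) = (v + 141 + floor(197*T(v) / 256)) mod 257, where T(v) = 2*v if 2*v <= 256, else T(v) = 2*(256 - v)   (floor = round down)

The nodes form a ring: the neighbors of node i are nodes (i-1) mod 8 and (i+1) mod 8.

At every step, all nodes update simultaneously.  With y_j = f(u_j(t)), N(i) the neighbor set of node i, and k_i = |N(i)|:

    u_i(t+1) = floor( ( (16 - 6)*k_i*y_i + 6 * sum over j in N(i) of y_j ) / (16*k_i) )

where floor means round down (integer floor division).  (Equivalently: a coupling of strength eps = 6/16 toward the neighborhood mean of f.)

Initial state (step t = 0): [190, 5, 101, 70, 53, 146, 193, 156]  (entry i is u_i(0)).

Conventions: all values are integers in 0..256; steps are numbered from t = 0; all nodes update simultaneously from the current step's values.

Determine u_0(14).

Simulating step by step:
t=0: [190, 5, 101, 70, 53, 146, 193, 156]
t=1: [174, 154, 127, 67, 60, 160, 181, 185]
t=2: [184, 194, 175, 79, 68, 159, 181, 179]
t=3: [177, 175, 162, 97, 86, 164, 182, 180]
t=4: [181, 184, 177, 136, 123, 170, 181, 180]
t=5: [179, 179, 185, 198, 195, 186, 181, 180]
t=6: [180, 180, 177, 172, 172, 176, 179, 180]
t=7: [180, 180, 182, 184, 184, 183, 181, 180]
t=8: [180, 179, 179, 178, 178, 179, 179, 180]
t=9: [180, 180, 181, 181, 181, 181, 180, 180]
t=10: [180, 180, 180, 180, 180, 180, 180, 180]
t=11: [180, 180, 180, 180, 180, 180, 180, 180]
t=12: [180, 180, 180, 180, 180, 180, 180, 180]
t=13: [180, 180, 180, 180, 180, 180, 180, 180]
t=14: [180, 180, 180, 180, 180, 180, 180, 180]

Answer: u_0(14) = 180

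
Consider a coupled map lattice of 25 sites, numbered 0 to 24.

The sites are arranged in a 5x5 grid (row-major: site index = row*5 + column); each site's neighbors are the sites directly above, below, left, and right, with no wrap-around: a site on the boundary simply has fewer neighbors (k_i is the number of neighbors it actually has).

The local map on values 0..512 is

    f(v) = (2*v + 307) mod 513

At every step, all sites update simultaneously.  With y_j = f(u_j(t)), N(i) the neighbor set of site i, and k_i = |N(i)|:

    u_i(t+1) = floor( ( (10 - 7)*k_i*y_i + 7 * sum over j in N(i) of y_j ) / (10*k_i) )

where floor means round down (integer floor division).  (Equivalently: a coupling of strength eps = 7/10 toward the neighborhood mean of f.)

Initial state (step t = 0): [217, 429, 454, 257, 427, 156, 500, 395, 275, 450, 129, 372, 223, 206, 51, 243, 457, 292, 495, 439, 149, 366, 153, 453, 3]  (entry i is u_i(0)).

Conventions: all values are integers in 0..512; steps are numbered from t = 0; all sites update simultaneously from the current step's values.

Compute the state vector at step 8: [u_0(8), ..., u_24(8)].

Simulating step by step:
t=0: [217, 429, 454, 257, 427, 156, 500, 395, 275, 450, 129, 372, 223, 206, 51, 243, 457, 292, 495, 439, 149, 366, 153, 453, 3]
t=1: [154, 204, 177, 248, 211, 162, 143, 205, 237, 261, 111, 141, 191, 283, 250, 163, 180, 254, 244, 279, 130, 94, 164, 215, 215]
t=2: [142, 137, 206, 234, 276, 81, 129, 178, 285, 276, 78, 97, 217, 286, 328, 88, 219, 219, 301, 292, 231, 225, 274, 213, 268]
t=3: [211, 98, 173, 292, 316, 279, 223, 193, 305, 374, 477, 320, 286, 361, 389, 366, 325, 279, 328, 387, 331, 266, 265, 315, 308]
t=4: [364, 289, 289, 339, 270, 266, 329, 255, 224, 216, 256, 355, 279, 224, 38, 268, 330, 382, 280, 230, 255, 383, 354, 403, 290]
t=5: [247, 305, 379, 362, 344, 276, 399, 339, 290, 291, 362, 424, 297, 305, 283, 347, 298, 304, 216, 335, 223, 308, 192, 313, 231]
t=6: [348, 215, 217, 210, 277, 190, 260, 295, 332, 396, 226, 189, 362, 357, 398, 294, 367, 327, 363, 335, 386, 311, 340, 280, 386]
t=7: [286, 308, 260, 305, 204, 297, 261, 291, 343, 227, 243, 153, 266, 248, 266, 187, 252, 222, 312, 171, 295, 251, 426, 230, 302]
t=8: [389, 355, 371, 353, 288, 340, 317, 364, 374, 309, 237, 243, 273, 358, 255, 274, 229, 277, 286, 307, 277, 278, 223, 297, 255]

Answer: [389, 355, 371, 353, 288, 340, 317, 364, 374, 309, 237, 243, 273, 358, 255, 274, 229, 277, 286, 307, 277, 278, 223, 297, 255]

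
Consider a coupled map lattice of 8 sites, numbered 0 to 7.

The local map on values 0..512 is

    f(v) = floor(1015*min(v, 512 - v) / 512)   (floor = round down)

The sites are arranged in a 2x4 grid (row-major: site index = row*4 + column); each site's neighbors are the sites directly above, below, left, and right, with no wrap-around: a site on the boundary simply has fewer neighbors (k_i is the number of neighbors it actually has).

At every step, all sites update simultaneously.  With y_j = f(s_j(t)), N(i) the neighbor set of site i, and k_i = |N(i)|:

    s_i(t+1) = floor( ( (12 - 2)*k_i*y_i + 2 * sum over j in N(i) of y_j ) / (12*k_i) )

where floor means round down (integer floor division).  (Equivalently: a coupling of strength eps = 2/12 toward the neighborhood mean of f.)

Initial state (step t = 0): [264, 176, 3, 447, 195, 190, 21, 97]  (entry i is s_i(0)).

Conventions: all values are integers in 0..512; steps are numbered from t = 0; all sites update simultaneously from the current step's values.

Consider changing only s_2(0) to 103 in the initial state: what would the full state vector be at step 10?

Simulating step by step:
t=0: [264, 176, 103, 447, 195, 190, 21, 97]
t=1: [470, 349, 198, 139, 393, 356, 77, 174]
t=2: [115, 312, 368, 290, 228, 296, 184, 322]
t=3: [259, 382, 304, 421, 430, 423, 363, 380]
t=4: [452, 274, 384, 206, 191, 186, 293, 257]
t=5: [169, 433, 283, 403, 355, 377, 424, 491]
t=6: [318, 188, 407, 221, 309, 258, 187, 66]
t=7: [384, 370, 238, 393, 408, 482, 355, 175]
t=8: [251, 277, 438, 263, 197, 93, 307, 333]
t=9: [485, 433, 197, 452, 381, 223, 376, 369]
t=10: [78, 179, 355, 154, 257, 406, 286, 268]

Answer: [78, 179, 355, 154, 257, 406, 286, 268]
Key observation: This trace re-runs the system from the modified initial state.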